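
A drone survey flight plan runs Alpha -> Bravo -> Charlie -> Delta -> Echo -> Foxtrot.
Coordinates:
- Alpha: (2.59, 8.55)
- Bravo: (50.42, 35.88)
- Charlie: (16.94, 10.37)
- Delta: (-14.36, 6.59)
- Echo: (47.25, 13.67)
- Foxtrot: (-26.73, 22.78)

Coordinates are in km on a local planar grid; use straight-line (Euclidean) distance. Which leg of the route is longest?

Echo–Foxtrot

Leg distances:
Alpha→Bravo: 55.1 km
Bravo→Charlie: 42.1 km
Charlie→Delta: 31.5 km
Delta→Echo: 62.0 km
Echo→Foxtrot: 74.5 km
The longest leg is Echo–Foxtrot at 74.5 km.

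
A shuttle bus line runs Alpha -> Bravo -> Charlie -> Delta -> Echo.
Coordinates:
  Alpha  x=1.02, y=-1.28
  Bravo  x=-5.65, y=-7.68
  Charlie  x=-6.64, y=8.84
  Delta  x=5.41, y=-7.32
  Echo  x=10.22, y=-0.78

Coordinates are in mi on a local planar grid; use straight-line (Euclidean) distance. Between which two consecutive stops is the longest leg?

Leg distances:
Alpha→Bravo: 9.2 mi
Bravo→Charlie: 16.5 mi
Charlie→Delta: 20.2 mi
Delta→Echo: 8.1 mi
The longest leg is Charlie–Delta at 20.2 mi.

Charlie–Delta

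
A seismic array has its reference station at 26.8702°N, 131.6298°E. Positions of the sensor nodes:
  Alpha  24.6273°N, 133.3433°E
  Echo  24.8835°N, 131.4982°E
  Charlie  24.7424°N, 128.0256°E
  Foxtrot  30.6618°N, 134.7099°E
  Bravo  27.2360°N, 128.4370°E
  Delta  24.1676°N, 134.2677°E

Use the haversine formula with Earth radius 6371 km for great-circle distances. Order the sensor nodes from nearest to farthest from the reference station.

Echo, Alpha, Bravo, Delta, Charlie, Foxtrot

Distance from the reference station at 26.8702°N, 131.6298°E to each:
Echo 24.8835°N, 131.4982°E: 221.3 km
Alpha 24.6273°N, 133.3433°E: 302.7 km
Bravo 27.2360°N, 128.4370°E: 318.8 km
Delta 24.1676°N, 134.2677°E: 400.4 km
Charlie 24.7424°N, 128.0256°E: 431.4 km
Foxtrot 30.6618°N, 134.7099°E: 517.5 km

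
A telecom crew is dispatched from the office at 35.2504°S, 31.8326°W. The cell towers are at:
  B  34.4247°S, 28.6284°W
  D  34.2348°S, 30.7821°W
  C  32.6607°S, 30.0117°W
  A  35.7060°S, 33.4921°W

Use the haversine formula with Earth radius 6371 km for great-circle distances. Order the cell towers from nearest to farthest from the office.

Distances from the office:
D 34.2348°S, 30.7821°W: 148.2 km
A 35.7060°S, 33.4921°W: 158.6 km
B 34.4247°S, 28.6284°W: 306.5 km
C 32.6607°S, 30.0117°W: 333.3 km

D, A, B, C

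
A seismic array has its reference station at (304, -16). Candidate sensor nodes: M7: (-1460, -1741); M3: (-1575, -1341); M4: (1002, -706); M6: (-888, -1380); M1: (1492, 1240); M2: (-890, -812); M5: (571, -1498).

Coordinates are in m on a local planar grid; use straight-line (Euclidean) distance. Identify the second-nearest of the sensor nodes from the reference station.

M2

Distance to each, sorted:
M4: 981.5 m
M2: 1435.0 m
M5: 1505.9 m
M1: 1728.8 m
M6: 1811.5 m
M3: 2299.2 m
M7: 2467.2 m
The second-nearest is M2 at 1435.0 m.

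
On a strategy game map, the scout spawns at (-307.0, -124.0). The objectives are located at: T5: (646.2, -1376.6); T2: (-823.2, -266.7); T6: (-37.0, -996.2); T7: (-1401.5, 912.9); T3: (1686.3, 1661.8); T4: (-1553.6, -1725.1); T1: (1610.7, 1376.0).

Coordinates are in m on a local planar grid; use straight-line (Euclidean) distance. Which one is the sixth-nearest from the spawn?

Distances from the spawn ((-307.0, -124.0)):
T2: 535.6 m
T6: 913.0 m
T7: 1507.7 m
T5: 1574.0 m
T4: 2029.2 m
T1: 2434.7 m
T3: 2676.3 m
The sixth-nearest is T1 at 2434.7 m.

T1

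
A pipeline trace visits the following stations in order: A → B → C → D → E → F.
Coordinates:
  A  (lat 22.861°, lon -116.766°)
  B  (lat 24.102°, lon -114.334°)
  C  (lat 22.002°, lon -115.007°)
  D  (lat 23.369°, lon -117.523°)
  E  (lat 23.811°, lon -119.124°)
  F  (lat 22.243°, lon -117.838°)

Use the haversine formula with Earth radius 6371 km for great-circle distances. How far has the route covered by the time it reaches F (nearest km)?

Leg distances:
A→B: 283.8 km  (cumulative 283.8 km)
B→C: 243.4 km  (cumulative 527.3 km)
C→D: 299.5 km  (cumulative 826.8 km)
D→E: 170.4 km  (cumulative 997.2 km)
E→F: 218.4 km  (cumulative 1215.6 km)
Cumulative distance at F ≈ 1216 km.

1216 km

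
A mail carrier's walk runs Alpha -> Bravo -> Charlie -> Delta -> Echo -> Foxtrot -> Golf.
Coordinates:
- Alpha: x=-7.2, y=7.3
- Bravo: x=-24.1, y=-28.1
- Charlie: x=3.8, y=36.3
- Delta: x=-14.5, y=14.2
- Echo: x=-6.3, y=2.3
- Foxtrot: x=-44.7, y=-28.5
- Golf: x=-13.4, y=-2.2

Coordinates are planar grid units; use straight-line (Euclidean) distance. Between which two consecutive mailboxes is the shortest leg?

Leg distances:
Alpha→Bravo: 39.2
Bravo→Charlie: 70.2
Charlie→Delta: 28.7
Delta→Echo: 14.5
Echo→Foxtrot: 49.2
Foxtrot→Golf: 40.9
The shortest leg is Delta–Echo at 14.5.

Delta–Echo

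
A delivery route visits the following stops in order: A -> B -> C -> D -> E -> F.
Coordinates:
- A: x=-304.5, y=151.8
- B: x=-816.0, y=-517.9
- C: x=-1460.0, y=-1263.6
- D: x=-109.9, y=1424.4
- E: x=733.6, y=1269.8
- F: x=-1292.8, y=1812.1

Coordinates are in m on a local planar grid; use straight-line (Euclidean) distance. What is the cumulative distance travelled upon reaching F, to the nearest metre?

7791 m

Leg distances:
A→B: 842.7 m  (cumulative 842.7 m)
B→C: 985.3 m  (cumulative 1828.0 m)
C→D: 3008.0 m  (cumulative 4836.0 m)
D→E: 857.6 m  (cumulative 5693.5 m)
E→F: 2097.7 m  (cumulative 7791.3 m)
Cumulative distance at F ≈ 7791 m.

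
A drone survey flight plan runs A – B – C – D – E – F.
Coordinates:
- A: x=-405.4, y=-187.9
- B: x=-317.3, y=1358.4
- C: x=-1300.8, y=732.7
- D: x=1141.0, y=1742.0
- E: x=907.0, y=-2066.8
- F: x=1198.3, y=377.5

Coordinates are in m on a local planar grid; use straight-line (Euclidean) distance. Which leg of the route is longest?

Leg distances:
A→B: 1548.8 m
B→C: 1165.7 m
C→D: 2642.2 m
D→E: 3816.0 m
E→F: 2461.6 m
The longest leg is D–E at 3816.0 m.

D–E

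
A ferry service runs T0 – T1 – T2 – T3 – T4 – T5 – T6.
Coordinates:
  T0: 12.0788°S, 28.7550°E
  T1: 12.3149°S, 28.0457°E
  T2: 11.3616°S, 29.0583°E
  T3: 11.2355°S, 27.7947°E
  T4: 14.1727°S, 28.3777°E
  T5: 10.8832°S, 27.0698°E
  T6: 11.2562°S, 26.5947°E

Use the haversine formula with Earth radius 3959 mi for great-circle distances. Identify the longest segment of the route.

Leg distances:
T0→T1: 50.6 mi
T1→T2: 95.0 mi
T2→T3: 86.1 mi
T3→T4: 206.7 mi
T4→T5: 243.8 mi
T5→T6: 41.3 mi
The longest leg is T4–T5 at 243.8 mi.

T4–T5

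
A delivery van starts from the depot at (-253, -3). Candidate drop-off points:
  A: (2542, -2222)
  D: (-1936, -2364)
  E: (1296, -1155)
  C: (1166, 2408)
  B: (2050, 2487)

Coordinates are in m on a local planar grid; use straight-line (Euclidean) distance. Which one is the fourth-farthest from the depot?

Distances from the depot ((-253, -3)):
A: 3568.8 m
B: 3391.7 m
D: 2899.4 m
C: 2797.6 m
E: 1930.4 m
The fourth-farthest is C at 2797.6 m.

C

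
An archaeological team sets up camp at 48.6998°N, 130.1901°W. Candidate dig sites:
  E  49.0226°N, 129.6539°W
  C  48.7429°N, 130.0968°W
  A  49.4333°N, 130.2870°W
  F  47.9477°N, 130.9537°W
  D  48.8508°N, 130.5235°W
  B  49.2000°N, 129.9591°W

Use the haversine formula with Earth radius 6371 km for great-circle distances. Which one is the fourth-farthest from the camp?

E

Distance to each, sorted:
F: 100.9 km
A: 81.9 km
B: 58.1 km
E: 53.2 km
D: 29.6 km
C: 8.4 km
The fourth-farthest is E at 53.2 km.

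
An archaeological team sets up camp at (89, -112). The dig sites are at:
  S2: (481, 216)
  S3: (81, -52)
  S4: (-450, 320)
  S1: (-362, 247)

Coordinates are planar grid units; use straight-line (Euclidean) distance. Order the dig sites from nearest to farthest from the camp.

Computing each straight-line distance from (89, -112):
S3 (81, -52): 60.5
S2 (481, 216): 511.1
S1 (-362, 247): 576.4
S4 (-450, 320): 690.8

S3, S2, S1, S4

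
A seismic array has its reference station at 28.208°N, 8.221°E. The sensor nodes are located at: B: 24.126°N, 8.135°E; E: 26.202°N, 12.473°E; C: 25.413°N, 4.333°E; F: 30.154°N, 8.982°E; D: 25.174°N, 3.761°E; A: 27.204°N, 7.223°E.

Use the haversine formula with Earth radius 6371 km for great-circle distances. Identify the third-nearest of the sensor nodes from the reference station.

Distances from the reference station (28.208°N, 8.221°E):
A: 148.7 km
F: 228.6 km
B: 454.0 km
E: 475.9 km
C: 495.4 km
D: 556.8 km
The third-nearest is B at 454.0 km.

B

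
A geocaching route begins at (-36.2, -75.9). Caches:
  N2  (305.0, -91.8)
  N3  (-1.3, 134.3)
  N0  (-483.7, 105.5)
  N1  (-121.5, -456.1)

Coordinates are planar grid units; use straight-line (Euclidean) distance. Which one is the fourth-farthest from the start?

Distance to each, sorted:
N0: 482.9
N1: 389.7
N2: 341.6
N3: 213.1
The fourth-farthest is N3 at 213.1.

N3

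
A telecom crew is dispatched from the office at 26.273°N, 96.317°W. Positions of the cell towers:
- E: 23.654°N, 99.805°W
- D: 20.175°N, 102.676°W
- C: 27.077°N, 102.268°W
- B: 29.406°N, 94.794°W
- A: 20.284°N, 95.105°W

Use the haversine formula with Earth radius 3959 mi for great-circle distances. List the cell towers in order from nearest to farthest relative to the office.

Computing each great-circle distance from 26.273°N, 96.317°W:
B 29.406°N, 94.794°W: 235.6 mi
E 23.654°N, 99.805°W: 283.7 mi
C 27.077°N, 102.268°W: 371.6 mi
A 20.284°N, 95.105°W: 420.9 mi
D 20.175°N, 102.676°W: 583.4 mi

B, E, C, A, D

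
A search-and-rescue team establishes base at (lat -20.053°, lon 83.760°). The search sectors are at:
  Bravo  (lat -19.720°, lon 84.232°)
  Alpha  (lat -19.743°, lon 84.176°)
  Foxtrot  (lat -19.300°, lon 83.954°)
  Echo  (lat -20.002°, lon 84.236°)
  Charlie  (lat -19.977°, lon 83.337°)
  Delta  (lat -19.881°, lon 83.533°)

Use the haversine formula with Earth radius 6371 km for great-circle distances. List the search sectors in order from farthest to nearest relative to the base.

Foxtrot, Bravo, Alpha, Echo, Charlie, Delta

Distance from the base at (lat -20.053°, lon 83.760°) to each:
Foxtrot (lat -19.300°, lon 83.954°): 86.2 km
Bravo (lat -19.720°, lon 84.232°): 61.7 km
Alpha (lat -19.743°, lon 84.176°): 55.5 km
Echo (lat -20.002°, lon 84.236°): 50.1 km
Charlie (lat -19.977°, lon 83.337°): 45.0 km
Delta (lat -19.881°, lon 83.533°): 30.5 km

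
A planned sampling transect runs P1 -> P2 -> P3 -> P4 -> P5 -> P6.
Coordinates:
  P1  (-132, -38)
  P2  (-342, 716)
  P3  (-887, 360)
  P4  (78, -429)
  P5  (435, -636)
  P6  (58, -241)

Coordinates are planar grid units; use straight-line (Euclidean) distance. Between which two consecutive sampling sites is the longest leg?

P3–P4

Leg distances:
P1→P2: 782.7
P2→P3: 651.0
P3→P4: 1246.5
P4→P5: 412.7
P5→P6: 546.0
The longest leg is P3–P4 at 1246.5.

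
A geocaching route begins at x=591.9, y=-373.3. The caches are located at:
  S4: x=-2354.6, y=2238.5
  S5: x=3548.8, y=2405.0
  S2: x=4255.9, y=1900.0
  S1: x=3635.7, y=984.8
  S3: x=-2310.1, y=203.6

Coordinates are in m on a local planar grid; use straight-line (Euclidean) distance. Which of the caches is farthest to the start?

S2

Distances from the start (x=591.9, y=-373.3):
S2: 4311.9 m
S5: 4057.4 m
S4: 3937.4 m
S1: 3333.0 m
S3: 2958.8 m
The farthest is S2 at 4311.9 m.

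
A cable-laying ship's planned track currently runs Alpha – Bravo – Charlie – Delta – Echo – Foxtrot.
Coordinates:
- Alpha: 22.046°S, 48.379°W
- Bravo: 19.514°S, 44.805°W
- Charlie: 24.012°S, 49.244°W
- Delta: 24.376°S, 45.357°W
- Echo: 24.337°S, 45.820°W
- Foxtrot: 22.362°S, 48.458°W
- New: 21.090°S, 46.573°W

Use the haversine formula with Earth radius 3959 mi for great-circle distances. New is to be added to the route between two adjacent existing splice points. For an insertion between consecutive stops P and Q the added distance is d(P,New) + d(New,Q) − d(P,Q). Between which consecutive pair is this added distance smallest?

Added distance for inserting New between each consecutive pair:
Alpha–Bravo: 1.9 mi
Bravo–Charlie: 0.8 mi
Charlie–Delta: 257.9 mi
Delta–Echo: 440.1 mi
Echo–Foxtrot: 163.1 mi
Smallest added distance is 0.8 mi, inserting between Bravo and Charlie.

between Bravo and Charlie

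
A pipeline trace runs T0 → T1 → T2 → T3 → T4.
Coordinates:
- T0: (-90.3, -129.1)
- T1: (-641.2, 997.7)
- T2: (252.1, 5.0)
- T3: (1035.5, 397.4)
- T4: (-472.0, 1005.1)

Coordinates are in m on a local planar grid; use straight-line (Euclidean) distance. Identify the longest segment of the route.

T3–T4

Leg distances:
T0→T1: 1254.3 m
T1→T2: 1335.5 m
T2→T3: 876.2 m
T3→T4: 1625.4 m
The longest leg is T3–T4 at 1625.4 m.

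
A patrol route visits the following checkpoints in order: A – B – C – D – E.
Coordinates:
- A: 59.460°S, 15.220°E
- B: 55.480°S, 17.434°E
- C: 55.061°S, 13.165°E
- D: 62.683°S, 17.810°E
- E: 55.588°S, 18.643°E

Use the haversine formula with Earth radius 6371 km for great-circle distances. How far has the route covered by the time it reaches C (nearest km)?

Leg distances:
A→B: 461.9 km  (cumulative 461.9 km)
B→C: 274.4 km  (cumulative 736.2 km)
Cumulative distance at C ≈ 736 km.

736 km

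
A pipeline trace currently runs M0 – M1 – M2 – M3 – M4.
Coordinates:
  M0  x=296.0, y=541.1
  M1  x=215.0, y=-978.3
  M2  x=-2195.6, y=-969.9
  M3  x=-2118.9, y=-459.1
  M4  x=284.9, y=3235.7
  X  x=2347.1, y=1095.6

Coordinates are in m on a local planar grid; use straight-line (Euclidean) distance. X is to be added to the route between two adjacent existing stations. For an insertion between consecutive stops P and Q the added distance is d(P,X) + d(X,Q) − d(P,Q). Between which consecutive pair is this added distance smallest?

between M3 and M4

Added distance for inserting X between each consecutive pair:
M0–M1: 3577.5 m
M1–M2: 5554.0 m
M2–M3: 9202.6 m
M3–M4: 3292.9 m
Smallest added distance is 3292.9 m, inserting between M3 and M4.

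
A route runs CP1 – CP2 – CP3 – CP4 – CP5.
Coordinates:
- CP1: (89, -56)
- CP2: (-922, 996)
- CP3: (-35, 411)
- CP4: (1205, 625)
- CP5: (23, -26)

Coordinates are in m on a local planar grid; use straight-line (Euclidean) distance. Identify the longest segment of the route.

CP1–CP2

Leg distances:
CP1→CP2: 1459.0 m
CP2→CP3: 1062.5 m
CP3→CP4: 1258.3 m
CP4→CP5: 1349.4 m
The longest leg is CP1–CP2 at 1459.0 m.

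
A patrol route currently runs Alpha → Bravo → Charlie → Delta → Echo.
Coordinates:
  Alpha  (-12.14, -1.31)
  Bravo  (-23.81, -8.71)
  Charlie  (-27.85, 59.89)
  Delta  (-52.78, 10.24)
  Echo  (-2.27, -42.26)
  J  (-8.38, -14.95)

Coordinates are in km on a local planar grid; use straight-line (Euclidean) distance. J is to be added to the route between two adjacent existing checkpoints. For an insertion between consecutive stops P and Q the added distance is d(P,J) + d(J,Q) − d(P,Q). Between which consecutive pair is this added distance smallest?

Added distance for inserting J between each consecutive pair:
Alpha–Bravo: 17.0 km
Bravo–Charlie: 25.3 km
Charlie–Delta: 72.8 km
Delta–Echo: 6.2 km
Smallest added distance is 6.2 km, inserting between Delta and Echo.

between Delta and Echo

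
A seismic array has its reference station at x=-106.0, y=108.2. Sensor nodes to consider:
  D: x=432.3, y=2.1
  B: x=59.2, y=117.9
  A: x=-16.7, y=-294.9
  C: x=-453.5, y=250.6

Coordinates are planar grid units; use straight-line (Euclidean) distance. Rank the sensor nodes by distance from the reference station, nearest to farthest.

Distances from the reference station:
B x=59.2, y=117.9: 165.5
C x=-453.5, y=250.6: 375.5
A x=-16.7, y=-294.9: 412.9
D x=432.3, y=2.1: 548.7

B, C, A, D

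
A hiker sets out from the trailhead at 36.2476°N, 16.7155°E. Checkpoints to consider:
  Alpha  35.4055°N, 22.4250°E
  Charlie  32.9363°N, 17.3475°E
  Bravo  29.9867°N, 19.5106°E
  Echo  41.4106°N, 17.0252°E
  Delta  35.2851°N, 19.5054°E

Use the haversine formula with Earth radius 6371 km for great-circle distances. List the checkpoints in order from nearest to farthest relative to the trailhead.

Delta, Charlie, Alpha, Echo, Bravo

Distances from the trailhead:
Delta 35.2851°N, 19.5054°E: 273.5 km
Charlie 32.9363°N, 17.3475°E: 372.7 km
Alpha 35.4055°N, 22.4250°E: 523.1 km
Echo 41.4106°N, 17.0252°E: 574.7 km
Bravo 29.9867°N, 19.5106°E: 743.2 km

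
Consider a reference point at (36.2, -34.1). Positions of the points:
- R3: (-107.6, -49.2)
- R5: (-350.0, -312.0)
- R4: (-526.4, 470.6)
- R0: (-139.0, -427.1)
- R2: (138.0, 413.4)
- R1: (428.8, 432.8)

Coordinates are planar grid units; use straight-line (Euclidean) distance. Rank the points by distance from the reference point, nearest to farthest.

Distances from the reference point:
R3 (-107.6, -49.2): 144.6
R0 (-139.0, -427.1): 430.3
R2 (138.0, 413.4): 458.9
R5 (-350.0, -312.0): 475.8
R1 (428.8, 432.8): 610.0
R4 (-526.4, 470.6): 755.8

R3, R0, R2, R5, R1, R4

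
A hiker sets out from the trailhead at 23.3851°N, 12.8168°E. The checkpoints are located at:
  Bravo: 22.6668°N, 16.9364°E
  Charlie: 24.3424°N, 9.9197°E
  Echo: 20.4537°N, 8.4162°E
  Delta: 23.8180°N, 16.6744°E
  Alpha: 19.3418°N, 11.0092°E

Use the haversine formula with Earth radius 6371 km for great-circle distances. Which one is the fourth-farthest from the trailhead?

Delta

Distances from the trailhead (23.3851°N, 12.8168°E):
Echo: 558.8 km
Alpha: 487.0 km
Bravo: 429.1 km
Delta: 396.0 km
Charlie: 313.2 km
The fourth-farthest is Delta at 396.0 km.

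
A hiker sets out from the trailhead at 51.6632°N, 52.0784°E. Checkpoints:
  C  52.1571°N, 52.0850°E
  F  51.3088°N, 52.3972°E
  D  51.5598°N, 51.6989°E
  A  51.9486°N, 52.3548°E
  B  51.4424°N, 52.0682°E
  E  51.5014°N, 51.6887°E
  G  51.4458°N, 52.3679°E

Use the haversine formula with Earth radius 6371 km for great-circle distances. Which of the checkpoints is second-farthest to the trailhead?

F

Distances from the trailhead (51.6632°N, 52.0784°E):
C: 54.9 km
F: 45.2 km
A: 37.0 km
E: 32.4 km
G: 31.4 km
D: 28.6 km
B: 24.6 km
The second-farthest is F at 45.2 km.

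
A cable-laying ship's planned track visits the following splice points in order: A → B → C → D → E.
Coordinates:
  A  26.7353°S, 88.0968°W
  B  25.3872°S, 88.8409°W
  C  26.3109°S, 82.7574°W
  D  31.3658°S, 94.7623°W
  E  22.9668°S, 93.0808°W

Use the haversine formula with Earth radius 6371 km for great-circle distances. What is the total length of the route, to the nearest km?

Leg distances:
A→B: 167.3 km  (cumulative 167.3 km)
B→C: 617.3 km  (cumulative 784.6 km)
C→D: 1296.3 km  (cumulative 2080.9 km)
D→E: 948.6 km  (cumulative 3029.5 km)
Total route length ≈ 3030 km.

3030 km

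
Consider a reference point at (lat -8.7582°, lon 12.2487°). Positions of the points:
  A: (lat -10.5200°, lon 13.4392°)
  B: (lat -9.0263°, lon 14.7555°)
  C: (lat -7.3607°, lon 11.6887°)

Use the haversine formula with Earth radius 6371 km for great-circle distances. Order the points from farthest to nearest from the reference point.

B, A, C

Computing each great-circle distance from (lat -8.7582°, lon 12.2487°):
B (lat -9.0263°, lon 14.7555°): 277.0 km
A (lat -10.5200°, lon 13.4392°): 235.4 km
C (lat -7.3607°, lon 11.6887°): 167.2 km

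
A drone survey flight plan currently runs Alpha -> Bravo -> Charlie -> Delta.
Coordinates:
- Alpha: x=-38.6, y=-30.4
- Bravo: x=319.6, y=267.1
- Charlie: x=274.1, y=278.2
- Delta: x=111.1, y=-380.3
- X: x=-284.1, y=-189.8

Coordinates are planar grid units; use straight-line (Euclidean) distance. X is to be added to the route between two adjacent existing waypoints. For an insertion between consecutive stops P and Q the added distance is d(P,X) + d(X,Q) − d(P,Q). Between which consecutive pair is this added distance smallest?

Added distance for inserting X between each consecutive pair:
Alpha–Bravo: 584.2
Bravo–Charlie: 1438.7
Charlie–Delta: 488.8
Smallest added distance is 488.8, inserting between Charlie and Delta.

between Charlie and Delta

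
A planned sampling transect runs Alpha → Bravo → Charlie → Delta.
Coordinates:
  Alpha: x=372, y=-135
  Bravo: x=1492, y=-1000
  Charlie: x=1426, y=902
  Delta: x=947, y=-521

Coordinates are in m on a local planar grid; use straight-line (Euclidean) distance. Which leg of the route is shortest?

Leg distances:
Alpha→Bravo: 1415.1 m
Bravo→Charlie: 1903.1 m
Charlie→Delta: 1501.5 m
The shortest leg is Alpha–Bravo at 1415.1 m.

Alpha–Bravo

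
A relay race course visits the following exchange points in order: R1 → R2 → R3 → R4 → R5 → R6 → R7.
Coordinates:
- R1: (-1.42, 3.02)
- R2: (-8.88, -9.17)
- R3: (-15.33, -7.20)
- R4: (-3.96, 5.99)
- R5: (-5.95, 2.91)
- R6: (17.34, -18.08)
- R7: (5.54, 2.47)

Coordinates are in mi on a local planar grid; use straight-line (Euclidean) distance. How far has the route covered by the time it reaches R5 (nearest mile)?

42 mi

Leg distances:
R1→R2: 14.3 mi  (cumulative 14.3 mi)
R2→R3: 6.7 mi  (cumulative 21.0 mi)
R3→R4: 17.4 mi  (cumulative 38.4 mi)
R4→R5: 3.7 mi  (cumulative 42.1 mi)
Cumulative distance at R5 ≈ 42 mi.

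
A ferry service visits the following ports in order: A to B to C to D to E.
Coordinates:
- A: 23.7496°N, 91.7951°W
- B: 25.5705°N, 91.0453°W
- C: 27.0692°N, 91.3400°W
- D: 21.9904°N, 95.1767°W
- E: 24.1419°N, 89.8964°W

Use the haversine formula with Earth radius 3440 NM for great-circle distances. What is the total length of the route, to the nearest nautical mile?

Leg distances:
A→B: 116.7 NM  (cumulative 116.7 NM)
B→C: 91.4 NM  (cumulative 208.1 NM)
C→D: 369.9 NM  (cumulative 578.0 NM)
D→E: 319.0 NM  (cumulative 897.0 NM)
Total route length ≈ 897 NM.

897 NM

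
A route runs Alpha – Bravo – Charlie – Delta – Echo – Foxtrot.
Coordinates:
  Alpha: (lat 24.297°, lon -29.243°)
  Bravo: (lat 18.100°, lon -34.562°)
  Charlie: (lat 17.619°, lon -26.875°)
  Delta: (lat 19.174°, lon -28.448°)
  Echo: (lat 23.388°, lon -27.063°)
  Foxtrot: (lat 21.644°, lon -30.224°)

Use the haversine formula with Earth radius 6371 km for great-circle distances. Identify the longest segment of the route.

Leg distances:
Alpha→Bravo: 882.3 km
Bravo→Charlie: 815.3 km
Charlie→Delta: 239.7 km
Delta→Echo: 490.0 km
Echo→Foxtrot: 378.2 km
The longest leg is Alpha–Bravo at 882.3 km.

Alpha–Bravo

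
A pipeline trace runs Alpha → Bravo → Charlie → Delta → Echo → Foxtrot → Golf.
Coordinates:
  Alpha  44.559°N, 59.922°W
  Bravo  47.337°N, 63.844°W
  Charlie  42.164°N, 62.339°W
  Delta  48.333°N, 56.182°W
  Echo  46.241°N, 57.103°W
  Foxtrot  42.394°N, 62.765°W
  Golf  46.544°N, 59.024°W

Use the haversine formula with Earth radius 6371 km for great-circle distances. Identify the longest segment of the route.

Charlie–Delta

Leg distances:
Alpha→Bravo: 432.8 km
Bravo→Charlie: 587.3 km
Charlie→Delta: 837.8 km
Delta→Echo: 242.8 km
Echo→Foxtrot: 620.9 km
Foxtrot→Golf: 548.5 km
The longest leg is Charlie–Delta at 837.8 km.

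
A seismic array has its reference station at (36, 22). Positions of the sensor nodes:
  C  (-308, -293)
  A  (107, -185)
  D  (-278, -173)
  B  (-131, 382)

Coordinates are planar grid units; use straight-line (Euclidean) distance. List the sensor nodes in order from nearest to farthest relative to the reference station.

Computing each straight-line distance from (36, 22):
A (107, -185): 218.8
D (-278, -173): 369.6
B (-131, 382): 396.8
C (-308, -293): 466.4

A, D, B, C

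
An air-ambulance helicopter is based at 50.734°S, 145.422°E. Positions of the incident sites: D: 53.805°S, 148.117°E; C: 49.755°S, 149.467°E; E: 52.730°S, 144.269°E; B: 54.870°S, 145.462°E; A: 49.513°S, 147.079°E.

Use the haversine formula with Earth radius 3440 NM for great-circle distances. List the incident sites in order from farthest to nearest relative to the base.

Computing each great-circle distance from 50.734°S, 145.422°E:
B 54.870°S, 145.462°E: 248.3 NM
D 53.805°S, 148.117°E: 209.2 NM
C 49.755°S, 149.467°E: 166.0 NM
E 52.730°S, 144.269°E: 127.3 NM
A 49.513°S, 147.079°E: 97.2 NM

B, D, C, E, A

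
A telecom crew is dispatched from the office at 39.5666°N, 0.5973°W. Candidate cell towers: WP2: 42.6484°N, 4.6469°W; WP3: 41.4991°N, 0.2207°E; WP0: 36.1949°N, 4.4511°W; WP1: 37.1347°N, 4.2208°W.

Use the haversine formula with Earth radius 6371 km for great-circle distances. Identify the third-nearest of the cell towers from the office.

Distance to each, sorted:
WP3: 225.7 km
WP1: 415.8 km
WP2: 482.1 km
WP0: 504.8 km
The third-nearest is WP2 at 482.1 km.

WP2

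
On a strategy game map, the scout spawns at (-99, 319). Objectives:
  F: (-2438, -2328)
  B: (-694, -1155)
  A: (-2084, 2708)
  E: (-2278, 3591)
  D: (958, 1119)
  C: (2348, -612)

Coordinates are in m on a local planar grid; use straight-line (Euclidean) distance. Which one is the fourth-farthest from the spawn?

C

Distance to each, sorted:
E: 3931.2 m
F: 3532.4 m
A: 3106.0 m
C: 2618.1 m
B: 1589.6 m
D: 1325.6 m
The fourth-farthest is C at 2618.1 m.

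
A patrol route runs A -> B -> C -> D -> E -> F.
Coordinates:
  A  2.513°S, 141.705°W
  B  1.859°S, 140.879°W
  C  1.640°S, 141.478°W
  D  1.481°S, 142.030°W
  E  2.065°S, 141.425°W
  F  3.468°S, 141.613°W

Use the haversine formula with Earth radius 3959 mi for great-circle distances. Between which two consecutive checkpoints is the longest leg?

E–F

Leg distances:
A→B: 72.8 mi
B→C: 44.1 mi
C→D: 39.7 mi
D→E: 58.1 mi
E→F: 97.8 mi
The longest leg is E–F at 97.8 mi.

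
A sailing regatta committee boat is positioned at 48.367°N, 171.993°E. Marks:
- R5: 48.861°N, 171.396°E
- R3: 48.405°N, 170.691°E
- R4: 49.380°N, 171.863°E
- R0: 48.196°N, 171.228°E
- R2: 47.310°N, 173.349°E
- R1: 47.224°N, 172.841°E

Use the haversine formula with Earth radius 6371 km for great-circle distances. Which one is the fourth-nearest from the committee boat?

Distance to each, sorted:
R0: 59.7 km
R5: 70.3 km
R3: 96.2 km
R4: 113.0 km
R1: 142.0 km
R2: 155.1 km
The fourth-nearest is R4 at 113.0 km.

R4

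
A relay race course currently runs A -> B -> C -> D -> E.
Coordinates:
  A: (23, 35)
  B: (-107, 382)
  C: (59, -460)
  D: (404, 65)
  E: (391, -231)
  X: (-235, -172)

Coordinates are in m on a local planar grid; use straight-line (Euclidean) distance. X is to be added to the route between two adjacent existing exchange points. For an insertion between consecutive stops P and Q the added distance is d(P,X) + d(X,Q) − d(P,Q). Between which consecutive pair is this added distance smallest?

Added distance for inserting X between each consecutive pair:
A–B: 528.8 m
B–C: 121.9 m
C–D: 464.9 m
D–E: 1014.0 m
Smallest added distance is 121.9 m, inserting between B and C.

between B and C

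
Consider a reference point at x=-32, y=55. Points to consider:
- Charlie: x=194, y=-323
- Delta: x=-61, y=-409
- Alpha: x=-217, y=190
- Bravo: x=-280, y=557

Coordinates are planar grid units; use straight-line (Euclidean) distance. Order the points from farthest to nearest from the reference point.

Bravo, Delta, Charlie, Alpha

Distance from the reference point at x=-32, y=55 to each:
Bravo x=-280, y=557: 559.9
Delta x=-61, y=-409: 464.9
Charlie x=194, y=-323: 440.4
Alpha x=-217, y=190: 229.0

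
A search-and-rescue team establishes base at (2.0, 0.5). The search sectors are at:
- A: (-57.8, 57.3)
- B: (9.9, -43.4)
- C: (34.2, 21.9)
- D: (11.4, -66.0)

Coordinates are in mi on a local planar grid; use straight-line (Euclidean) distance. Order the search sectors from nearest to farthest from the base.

C, B, D, A

Distances from the base:
C (34.2, 21.9): 38.7 mi
B (9.9, -43.4): 44.6 mi
D (11.4, -66.0): 67.2 mi
A (-57.8, 57.3): 82.5 mi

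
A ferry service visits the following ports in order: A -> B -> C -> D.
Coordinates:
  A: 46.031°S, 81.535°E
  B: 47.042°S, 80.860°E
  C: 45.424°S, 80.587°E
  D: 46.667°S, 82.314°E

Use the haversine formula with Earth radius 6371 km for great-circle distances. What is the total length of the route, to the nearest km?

497 km

Leg distances:
A→B: 123.7 km  (cumulative 123.7 km)
B→C: 181.1 km  (cumulative 304.8 km)
C→D: 192.0 km  (cumulative 496.8 km)
Total route length ≈ 497 km.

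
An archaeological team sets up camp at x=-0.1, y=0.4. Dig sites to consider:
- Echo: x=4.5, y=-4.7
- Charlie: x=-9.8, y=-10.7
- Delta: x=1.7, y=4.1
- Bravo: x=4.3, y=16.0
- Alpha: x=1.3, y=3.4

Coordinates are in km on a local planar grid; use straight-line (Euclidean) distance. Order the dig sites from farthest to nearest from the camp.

Distance from the camp at x=-0.1, y=0.4 to each:
Bravo x=4.3, y=16.0: 16.2 km
Charlie x=-9.8, y=-10.7: 14.7 km
Echo x=4.5, y=-4.7: 6.9 km
Delta x=1.7, y=4.1: 4.1 km
Alpha x=1.3, y=3.4: 3.3 km

Bravo, Charlie, Echo, Delta, Alpha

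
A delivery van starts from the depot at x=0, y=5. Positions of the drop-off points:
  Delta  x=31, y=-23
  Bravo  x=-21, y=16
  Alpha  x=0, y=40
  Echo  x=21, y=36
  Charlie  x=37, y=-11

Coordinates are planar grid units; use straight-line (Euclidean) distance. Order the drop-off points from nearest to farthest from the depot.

Bravo, Alpha, Echo, Charlie, Delta

Distance from the depot at x=0, y=5 to each:
Bravo x=-21, y=16: 23.7
Alpha x=0, y=40: 35.0
Echo x=21, y=36: 37.4
Charlie x=37, y=-11: 40.3
Delta x=31, y=-23: 41.8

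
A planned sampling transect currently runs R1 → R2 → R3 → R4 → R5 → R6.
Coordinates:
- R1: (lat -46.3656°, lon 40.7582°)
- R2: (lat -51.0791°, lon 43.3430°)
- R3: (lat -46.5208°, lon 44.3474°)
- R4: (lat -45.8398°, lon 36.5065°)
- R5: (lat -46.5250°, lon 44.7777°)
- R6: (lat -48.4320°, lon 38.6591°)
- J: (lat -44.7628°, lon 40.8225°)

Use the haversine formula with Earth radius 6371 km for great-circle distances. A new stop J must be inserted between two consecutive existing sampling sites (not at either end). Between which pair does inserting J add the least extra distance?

Added distance for inserting J between each consecutive pair:
R1–R2: 347.9 km
R2–R3: 551.3 km
R3–R4: 86.5 km
R4–R5: 81.6 km
R5–R6: 298.5 km
Smallest added distance is 81.6 km, inserting between R4 and R5.

between R4 and R5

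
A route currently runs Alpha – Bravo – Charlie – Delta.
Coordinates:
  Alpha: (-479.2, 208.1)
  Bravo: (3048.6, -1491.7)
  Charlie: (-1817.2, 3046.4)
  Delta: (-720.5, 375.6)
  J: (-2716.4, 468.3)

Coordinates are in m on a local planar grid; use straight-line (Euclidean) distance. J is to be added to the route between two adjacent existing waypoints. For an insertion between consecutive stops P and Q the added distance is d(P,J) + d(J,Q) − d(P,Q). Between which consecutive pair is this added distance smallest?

between Charlie and Delta

Added distance for inserting J between each consecutive pair:
Alpha–Bravo: 4425.4 m
Bravo–Charlie: 2165.9 m
Charlie–Delta: 1841.3 m
Smallest added distance is 1841.3 m, inserting between Charlie and Delta.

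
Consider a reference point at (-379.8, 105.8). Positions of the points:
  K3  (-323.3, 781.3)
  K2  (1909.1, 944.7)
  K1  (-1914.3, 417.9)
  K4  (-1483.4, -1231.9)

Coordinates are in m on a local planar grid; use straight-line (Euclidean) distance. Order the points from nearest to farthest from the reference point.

Distances from the reference point:
K3 (-323.3, 781.3): 677.9 m
K1 (-1914.3, 417.9): 1565.9 m
K4 (-1483.4, -1231.9): 1734.2 m
K2 (1909.1, 944.7): 2437.8 m

K3, K1, K4, K2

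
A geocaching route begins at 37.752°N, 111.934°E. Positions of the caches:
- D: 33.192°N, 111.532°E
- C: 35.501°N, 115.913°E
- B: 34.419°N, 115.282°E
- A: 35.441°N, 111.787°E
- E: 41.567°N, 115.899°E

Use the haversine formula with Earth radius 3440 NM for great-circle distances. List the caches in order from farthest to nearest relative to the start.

Distance from the start at 37.752°N, 111.934°E to each:
E 41.567°N, 115.899°E: 293.3 NM
D 33.192°N, 111.532°E: 274.5 NM
B 34.419°N, 115.282°E: 257.7 NM
C 35.501°N, 115.913°E: 234.5 NM
A 35.441°N, 111.787°E: 138.9 NM

E, D, B, C, A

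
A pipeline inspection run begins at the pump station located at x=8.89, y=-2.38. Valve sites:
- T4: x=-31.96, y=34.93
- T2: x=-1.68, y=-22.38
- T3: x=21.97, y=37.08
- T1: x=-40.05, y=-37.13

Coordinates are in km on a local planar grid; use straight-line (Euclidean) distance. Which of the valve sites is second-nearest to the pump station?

T3

Distances from the pump station (x=8.89, y=-2.38):
T2: 22.6 km
T3: 41.6 km
T4: 55.3 km
T1: 60.0 km
The second-nearest is T3 at 41.6 km.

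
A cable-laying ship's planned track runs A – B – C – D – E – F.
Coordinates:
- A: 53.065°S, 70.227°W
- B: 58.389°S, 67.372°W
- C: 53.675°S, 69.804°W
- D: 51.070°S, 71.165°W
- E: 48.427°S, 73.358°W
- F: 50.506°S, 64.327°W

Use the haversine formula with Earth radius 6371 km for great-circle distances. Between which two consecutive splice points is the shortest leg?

Leg distances:
A→B: 618.3 km
B→C: 545.4 km
C→D: 304.0 km
D→E: 333.4 km
E→F: 691.8 km
The shortest leg is C–D at 304.0 km.

C–D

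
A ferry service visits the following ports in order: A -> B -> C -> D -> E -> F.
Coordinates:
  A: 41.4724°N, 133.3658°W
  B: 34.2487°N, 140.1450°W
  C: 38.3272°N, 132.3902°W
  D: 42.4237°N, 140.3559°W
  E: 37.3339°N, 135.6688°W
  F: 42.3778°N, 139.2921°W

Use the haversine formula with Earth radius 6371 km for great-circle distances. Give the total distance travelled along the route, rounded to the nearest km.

Leg distances:
A→B: 999.0 km  (cumulative 999.0 km)
B→C: 829.4 km  (cumulative 1828.4 km)
C→D: 813.6 km  (cumulative 2642.0 km)
D→E: 692.8 km  (cumulative 3334.7 km)
E→F: 640.3 km  (cumulative 3975.0 km)
Total route length ≈ 3975 km.

3975 km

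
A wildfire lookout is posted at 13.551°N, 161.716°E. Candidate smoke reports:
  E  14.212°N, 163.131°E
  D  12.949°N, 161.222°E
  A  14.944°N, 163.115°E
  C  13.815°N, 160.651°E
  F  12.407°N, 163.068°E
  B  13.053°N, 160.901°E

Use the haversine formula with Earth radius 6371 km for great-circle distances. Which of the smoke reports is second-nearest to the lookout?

Distance to each, sorted:
D: 85.7 km
B: 104.1 km
C: 118.7 km
E: 169.5 km
F: 194.0 km
A: 216.2 km
The second-nearest is B at 104.1 km.

B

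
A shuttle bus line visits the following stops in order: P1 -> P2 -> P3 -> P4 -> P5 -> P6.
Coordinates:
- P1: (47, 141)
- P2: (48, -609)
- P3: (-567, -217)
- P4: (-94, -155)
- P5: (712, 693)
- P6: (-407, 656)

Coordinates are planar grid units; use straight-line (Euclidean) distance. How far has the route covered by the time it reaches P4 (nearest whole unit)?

Leg distances:
P1→P2: 750.0  (cumulative 750.0)
P2→P3: 729.3  (cumulative 1479.3)
P3→P4: 477.0  (cumulative 1956.4)
Cumulative distance at P4 ≈ 1956.

1956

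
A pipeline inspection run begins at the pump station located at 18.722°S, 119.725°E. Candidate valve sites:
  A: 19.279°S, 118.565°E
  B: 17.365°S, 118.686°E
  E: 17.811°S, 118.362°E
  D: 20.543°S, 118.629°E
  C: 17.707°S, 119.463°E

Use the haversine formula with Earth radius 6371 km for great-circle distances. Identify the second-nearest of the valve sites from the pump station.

A

Distance to each, sorted:
C: 116.2 km
A: 136.8 km
E: 176.0 km
B: 186.6 km
D: 232.8 km
The second-nearest is A at 136.8 km.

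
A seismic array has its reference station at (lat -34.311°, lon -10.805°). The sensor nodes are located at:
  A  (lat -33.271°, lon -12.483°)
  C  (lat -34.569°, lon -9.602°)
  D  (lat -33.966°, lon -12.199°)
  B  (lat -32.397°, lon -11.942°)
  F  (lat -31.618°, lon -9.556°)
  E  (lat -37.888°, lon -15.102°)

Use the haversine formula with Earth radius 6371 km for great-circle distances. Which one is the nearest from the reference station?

C

Distances from the reference station ((lat -34.311°, lon -10.805°)):
C: 114.0 km
D: 133.9 km
A: 193.4 km
B: 237.6 km
F: 321.3 km
E: 554.2 km
The nearest is C at 114.0 km.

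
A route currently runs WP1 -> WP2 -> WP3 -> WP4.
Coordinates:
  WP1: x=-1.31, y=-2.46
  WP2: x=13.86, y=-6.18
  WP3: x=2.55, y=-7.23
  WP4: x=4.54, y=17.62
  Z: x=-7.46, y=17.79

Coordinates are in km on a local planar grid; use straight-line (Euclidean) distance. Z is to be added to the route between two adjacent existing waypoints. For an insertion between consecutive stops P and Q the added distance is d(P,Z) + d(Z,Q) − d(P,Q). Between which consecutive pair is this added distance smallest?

between WP3 and WP4

Added distance for inserting Z between each consecutive pair:
WP1–WP2: 37.6 km
WP2–WP3: 47.7 km
WP3–WP4: 14.0 km
Smallest added distance is 14.0 km, inserting between WP3 and WP4.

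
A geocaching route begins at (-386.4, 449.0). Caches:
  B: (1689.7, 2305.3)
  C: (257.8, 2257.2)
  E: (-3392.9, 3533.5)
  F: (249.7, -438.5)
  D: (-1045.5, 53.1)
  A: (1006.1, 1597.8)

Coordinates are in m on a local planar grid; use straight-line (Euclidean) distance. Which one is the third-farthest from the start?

C

Distance to each, sorted:
E: 4307.3 m
B: 2785.0 m
C: 1919.5 m
A: 1805.2 m
F: 1091.9 m
D: 768.9 m
The third-farthest is C at 1919.5 m.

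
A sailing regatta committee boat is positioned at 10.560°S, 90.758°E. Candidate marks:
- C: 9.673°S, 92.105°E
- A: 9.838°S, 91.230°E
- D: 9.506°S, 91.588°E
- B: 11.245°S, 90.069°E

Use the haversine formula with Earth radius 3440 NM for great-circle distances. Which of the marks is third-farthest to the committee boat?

Distances from the committee boat (10.560°S, 90.758°E):
C: 95.8 NM
D: 80.1 NM
B: 57.8 NM
A: 51.5 NM
The third-farthest is B at 57.8 NM.

B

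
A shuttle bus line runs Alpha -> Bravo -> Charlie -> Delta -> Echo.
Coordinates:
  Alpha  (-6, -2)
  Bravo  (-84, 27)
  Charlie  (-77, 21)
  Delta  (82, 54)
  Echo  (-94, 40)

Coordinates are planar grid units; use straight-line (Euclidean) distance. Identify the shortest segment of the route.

Bravo–Charlie

Leg distances:
Alpha→Bravo: 83.2
Bravo→Charlie: 9.2
Charlie→Delta: 162.4
Delta→Echo: 176.6
The shortest leg is Bravo–Charlie at 9.2.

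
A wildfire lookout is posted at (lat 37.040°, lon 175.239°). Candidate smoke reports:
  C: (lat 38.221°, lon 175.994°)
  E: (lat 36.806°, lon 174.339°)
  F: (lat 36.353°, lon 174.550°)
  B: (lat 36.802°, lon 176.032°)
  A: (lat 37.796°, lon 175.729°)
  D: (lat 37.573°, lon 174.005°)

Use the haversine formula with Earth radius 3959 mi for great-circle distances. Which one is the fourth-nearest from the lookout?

Distances from the lookout ((lat 37.040°, lon 175.239°)):
B: 46.8 mi
E: 52.3 mi
A: 58.8 mi
F: 60.9 mi
D: 77.2 mi
C: 91.5 mi
The fourth-nearest is F at 60.9 mi.

F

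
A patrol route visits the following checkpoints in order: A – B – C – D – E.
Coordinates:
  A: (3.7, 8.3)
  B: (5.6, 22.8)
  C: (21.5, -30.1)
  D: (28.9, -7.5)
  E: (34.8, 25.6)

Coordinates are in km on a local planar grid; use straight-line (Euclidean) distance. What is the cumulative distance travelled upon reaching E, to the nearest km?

127 km

Leg distances:
A→B: 14.6 km  (cumulative 14.6 km)
B→C: 55.2 km  (cumulative 69.9 km)
C→D: 23.8 km  (cumulative 93.6 km)
D→E: 33.6 km  (cumulative 127.3 km)
Cumulative distance at E ≈ 127 km.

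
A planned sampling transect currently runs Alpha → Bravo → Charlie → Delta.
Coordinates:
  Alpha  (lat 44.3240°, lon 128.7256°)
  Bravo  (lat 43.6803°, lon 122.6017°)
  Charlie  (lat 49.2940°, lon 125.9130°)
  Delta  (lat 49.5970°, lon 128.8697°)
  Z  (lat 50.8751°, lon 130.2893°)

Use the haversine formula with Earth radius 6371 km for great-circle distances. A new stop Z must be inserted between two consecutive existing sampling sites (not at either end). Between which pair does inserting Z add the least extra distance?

Added distance for inserting Z between each consecutive pair:
Alpha–Bravo: 1229.9 km
Bravo–Charlie: 671.7 km
Charlie–Delta: 316.2 km
Smallest added distance is 316.2 km, inserting between Charlie and Delta.

between Charlie and Delta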